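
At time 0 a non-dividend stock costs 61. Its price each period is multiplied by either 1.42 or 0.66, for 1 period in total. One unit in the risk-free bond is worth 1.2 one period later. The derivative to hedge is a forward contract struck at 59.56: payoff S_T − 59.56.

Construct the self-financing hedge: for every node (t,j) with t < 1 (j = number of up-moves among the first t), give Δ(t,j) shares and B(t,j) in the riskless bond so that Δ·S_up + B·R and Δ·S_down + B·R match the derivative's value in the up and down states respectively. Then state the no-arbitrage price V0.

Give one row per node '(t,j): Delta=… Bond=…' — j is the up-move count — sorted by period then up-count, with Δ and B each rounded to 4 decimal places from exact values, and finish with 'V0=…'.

The replicating-portfolio and risk-neutral prices coincide; use p* = (1.2−0.66)/(1.42−0.66) = 0.7105 for the latter.
At expiry t=1: V(1,0)=-19.3000, V(1,1)=27.0600
(0,0): S=61.0000. Δ = (V_up−V_dn)/(S_up−S_dn) = (27.0600−-19.3000)/(86.6200−40.2600) = 1.0000. V = [p*·27.0600 + (1−p*)·-19.3000]/1.2 = 11.3667. B = V − Δ·S = -49.6333.
The time-0 hedge costs 11.3667, which is the no-arbitrage price.

(0,0): Delta=1.0000 Bond=-49.6333
V0=11.3667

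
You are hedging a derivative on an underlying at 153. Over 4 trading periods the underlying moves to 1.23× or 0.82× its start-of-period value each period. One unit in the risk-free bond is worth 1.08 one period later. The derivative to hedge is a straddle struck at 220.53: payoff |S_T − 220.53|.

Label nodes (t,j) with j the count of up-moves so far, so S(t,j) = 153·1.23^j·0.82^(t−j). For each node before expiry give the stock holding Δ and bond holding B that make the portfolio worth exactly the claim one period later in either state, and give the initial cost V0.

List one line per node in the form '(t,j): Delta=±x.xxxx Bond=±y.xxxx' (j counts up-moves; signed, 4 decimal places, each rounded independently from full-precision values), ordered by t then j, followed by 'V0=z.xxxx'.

Under the risk-neutral measure, an up-move has probability p* = (R−d)/(u−d) = 0.6341 and values discount at R = 1.08.
Payoff layer (t=4): V(4,0)=151.3554, V(4,1)=116.7681, V(4,2)=64.8871, V(4,3)=12.9344, V(4,4)=129.6666
(3,0): S=84.3593. Δ = (V_up−V_dn)/(S_up−S_dn) = (116.7681−151.3554)/(103.7619−69.1746) = -1.0000. V = [p*·116.7681 + (1−p*)·151.3554]/1.08 = 119.8351. B = V − Δ·S = 204.1944.
(3,1): S=126.5390. Δ = (V_up−V_dn)/(S_up−S_dn) = (64.8871−116.7681)/(155.6429−103.7619) = -1.0000. V = [p*·64.8871 + (1−p*)·116.7681]/1.08 = 77.6555. B = V − Δ·S = 204.1944.
(3,2): S=189.8084. Δ = (V_up−V_dn)/(S_up−S_dn) = (12.9344−64.8871)/(233.4644−155.6429) = -0.6676. V = [p*·12.9344 + (1−p*)·64.8871]/1.08 = 29.5754. B = V − Δ·S = 156.2894.
(3,3): S=284.7127. Δ = (V_up−V_dn)/(S_up−S_dn) = (129.6666−12.9344)/(350.1966−233.4644) = 1.0000. V = [p*·129.6666 + (1−p*)·12.9344]/1.08 = 80.5182. B = V − Δ·S = -204.1944.
(2,0): S=102.8772. Δ = (V_up−V_dn)/(S_up−S_dn) = (77.6555−119.8351)/(126.5390−84.3593) = -1.0000. V = [p*·77.6555 + (1−p*)·119.8351]/1.08 = 86.1917. B = V − Δ·S = 189.0689.
(2,1): S=154.3158. Δ = (V_up−V_dn)/(S_up−S_dn) = (29.5754−77.6555)/(189.8084−126.5390) = -0.7599. V = [p*·29.5754 + (1−p*)·77.6555]/1.08 = 43.6719. B = V − Δ·S = 160.9404.
(2,2): S=231.4737. Δ = (V_up−V_dn)/(S_up−S_dn) = (80.5182−29.5754)/(284.7127−189.8084) = 0.5368. V = [p*·80.5182 + (1−p*)·29.5754]/1.08 = 57.2969. B = V − Δ·S = -66.9538.
(1,0): S=125.4600. Δ = (V_up−V_dn)/(S_up−S_dn) = (43.6719−86.1917)/(154.3158−102.8772) = -0.8266. V = [p*·43.6719 + (1−p*)·86.1917]/1.08 = 54.8407. B = V − Δ·S = 158.5475.
(1,1): S=188.1900. Δ = (V_up−V_dn)/(S_up−S_dn) = (57.2969−43.6719)/(231.4737−154.3158) = 0.1766. V = [p*·57.2969 + (1−p*)·43.6719]/1.08 = 48.4372. B = V − Δ·S = 15.2057.
(0,0): S=153.0000. Δ = (V_up−V_dn)/(S_up−S_dn) = (48.4372−54.8407)/(188.1900−125.4600) = -0.1021. V = [p*·48.4372 + (1−p*)·54.8407]/1.08 = 47.0184. B = V − Δ·S = 62.6368.
Check: Δ(0,0)·S0 + B(0,0) = 47.0184 = V0.

(0,0): Delta=-0.1021 Bond=62.6368
(1,0): Delta=-0.8266 Bond=158.5475
(1,1): Delta=0.1766 Bond=15.2057
(2,0): Delta=-1.0000 Bond=189.0689
(2,1): Delta=-0.7599 Bond=160.9404
(2,2): Delta=0.5368 Bond=-66.9538
(3,0): Delta=-1.0000 Bond=204.1944
(3,1): Delta=-1.0000 Bond=204.1944
(3,2): Delta=-0.6676 Bond=156.2894
(3,3): Delta=1.0000 Bond=-204.1944
V0=47.0184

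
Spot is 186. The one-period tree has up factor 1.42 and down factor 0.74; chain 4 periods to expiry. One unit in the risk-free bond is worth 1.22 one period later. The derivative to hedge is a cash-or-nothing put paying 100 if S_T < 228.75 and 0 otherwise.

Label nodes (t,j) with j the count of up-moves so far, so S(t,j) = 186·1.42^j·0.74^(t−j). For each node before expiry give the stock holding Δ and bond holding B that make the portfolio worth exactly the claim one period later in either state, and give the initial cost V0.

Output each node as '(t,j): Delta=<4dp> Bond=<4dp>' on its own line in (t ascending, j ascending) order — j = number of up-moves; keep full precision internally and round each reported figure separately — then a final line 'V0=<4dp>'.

(0,0): Delta=-0.1914 Bond=50.8602
(1,0): Delta=-0.3577 Bond=84.9319
(1,1): Delta=-0.1553 Bond=52.5150
(2,0): Delta=0.0000 Bond=67.1862
(2,1): Delta=-0.4353 Bond=118.7964
(2,2): Delta=-0.0945 Bond=41.2649
(3,0): Delta=0.0000 Bond=81.9672
(3,1): Delta=0.0000 Bond=81.9672
(3,2): Delta=-0.5299 Bond=171.1668
(3,3): Delta=0.0000 Bond=0.0000
V0=15.2545

No-arbitrage ⇒ martingale measure with p* = (R−d)/(u−d) = 0.7059.
Terminal values V(4,·): V(4,0)=100.0000, V(4,1)=100.0000, V(4,2)=100.0000, V(4,3)=0.0000, V(4,4)=0.0000
  t=3,j=0: stock 75.3717 → up 107.0278 (V=100.0000), down 55.7750 (V=100.0000). Price 81.9672; hedge Δ=0.0000, bond B=81.9672.
  t=3,j=1: stock 144.6321 → up 205.3776 (V=100.0000), down 107.0278 (V=100.0000). Price 81.9672; hedge Δ=0.0000, bond B=81.9672.
  t=3,j=2: stock 277.5373 → up 394.1030 (V=0.0000), down 205.3776 (V=100.0000). Price 24.1080; hedge Δ=-0.5299, bond B=171.1668.
  t=3,j=3: stock 532.5716 → up 756.2516 (V=0.0000), down 394.1030 (V=0.0000). Price 0.0000; hedge Δ=0.0000, bond B=0.0000.
  t=2,j=0: stock 101.8536 → up 144.6321 (V=81.9672), down 75.3717 (V=81.9672). Price 67.1862; hedge Δ=0.0000, bond B=67.1862.
  t=2,j=1: stock 195.4488 → up 277.5373 (V=24.1080), down 144.6321 (V=81.9672). Price 33.7094; hedge Δ=-0.4353, bond B=118.7964.
  t=2,j=2: stock 375.0504 → up 532.5716 (V=0.0000), down 277.5373 (V=24.1080). Price 5.8120; hedge Δ=-0.0945, bond B=41.2649.
  t=1,j=0: stock 137.6400 → up 195.4488 (V=33.7094), down 101.8536 (V=67.1862). Price 35.7012; hedge Δ=-0.3577, bond B=84.9319.
  t=1,j=1: stock 264.1200 → up 375.0504 (V=5.8120), down 195.4488 (V=33.7094). Price 11.4894; hedge Δ=-0.1553, bond B=52.5150.
  t=0,j=0: stock 186.0000 → up 264.1200 (V=11.4894), down 137.6400 (V=35.7012). Price 15.2545; hedge Δ=-0.1914, bond B=50.8602.
Each (Δ,B) replicates both successor values, so the strategy is self-financing and V0 is arbitrage-free.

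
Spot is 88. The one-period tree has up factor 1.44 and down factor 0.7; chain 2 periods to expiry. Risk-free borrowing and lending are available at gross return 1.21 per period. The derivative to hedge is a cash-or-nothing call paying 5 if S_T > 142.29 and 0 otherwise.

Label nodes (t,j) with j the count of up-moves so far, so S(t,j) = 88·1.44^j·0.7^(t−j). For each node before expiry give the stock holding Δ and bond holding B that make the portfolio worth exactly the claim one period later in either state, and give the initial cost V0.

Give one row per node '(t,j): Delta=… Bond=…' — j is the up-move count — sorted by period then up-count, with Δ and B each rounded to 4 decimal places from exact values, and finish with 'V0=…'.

(0,0): Delta=0.0437 Bond=-2.2264
(1,0): Delta=0.0000 Bond=0.0000
(1,1): Delta=0.0533 Bond=-3.9089
V0=1.6221

Under the risk-neutral measure, an up-move has probability p* = (R−d)/(u−d) = 0.6892 and values discount at R = 1.21.
Terminal payoffs: V(2,0)=0.0000, V(2,1)=0.0000, V(2,2)=5.0000
  t=1,j=0: stock 61.6000 → up 88.7040 (V=0.0000), down 43.1200 (V=0.0000). Price 0.0000; hedge Δ=0.0000, bond B=0.0000.
  t=1,j=1: stock 126.7200 → up 182.4768 (V=5.0000), down 88.7040 (V=0.0000). Price 2.8479; hedge Δ=0.0533, bond B=-3.9089.
  t=0,j=0: stock 88.0000 → up 126.7200 (V=2.8479), down 61.6000 (V=0.0000). Price 1.6221; hedge Δ=0.0437, bond B=-2.2264.
Root portfolio cost Δ·88+B reproduces V0=1.6221.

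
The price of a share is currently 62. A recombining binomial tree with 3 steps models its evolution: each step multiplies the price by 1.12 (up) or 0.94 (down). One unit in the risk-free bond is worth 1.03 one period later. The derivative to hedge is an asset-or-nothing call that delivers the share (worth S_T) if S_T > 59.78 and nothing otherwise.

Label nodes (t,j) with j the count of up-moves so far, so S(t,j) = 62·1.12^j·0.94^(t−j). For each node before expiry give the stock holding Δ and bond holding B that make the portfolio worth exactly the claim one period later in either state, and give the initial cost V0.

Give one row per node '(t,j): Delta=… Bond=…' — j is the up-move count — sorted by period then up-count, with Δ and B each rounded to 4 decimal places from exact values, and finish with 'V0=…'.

Since d<R<u, set p* = (R−d)/(u−d) = 0.5000; price each node as the discounted p*-expectation of its children.
At expiry t=3: V(3,0)=0.0000, V(3,1)=61.3572, V(3,2)=73.1064, V(3,3)=87.1055
  t=2,j=0: stock 54.7832 → up 61.3572 (V=61.3572), down 51.4962 (V=0.0000). Price 29.7850; hedge Δ=6.2222, bond B=-311.0882.
  t=2,j=1: stock 65.2736 → up 73.1064 (V=73.1064), down 61.3572 (V=61.3572). Price 65.2736; hedge Δ=1.0000, bond B=0.0000.
  t=2,j=2: stock 77.7728 → up 87.1055 (V=87.1055), down 73.1064 (V=73.1064). Price 77.7728; hedge Δ=1.0000, bond B=0.0000.
  t=1,j=0: stock 58.2800 → up 65.2736 (V=65.2736), down 54.7832 (V=29.7850). Price 46.1450; hedge Δ=3.3830, bond B=-151.0137.
  t=1,j=1: stock 69.4400 → up 77.7728 (V=77.7728), down 65.2736 (V=65.2736). Price 69.4400; hedge Δ=1.0000, bond B=0.0000.
  t=0,j=0: stock 62.0000 → up 69.4400 (V=69.4400), down 58.2800 (V=46.1450). Price 56.1092; hedge Δ=2.0874, bond B=-73.3076.
The time-0 hedge costs 56.1092, which is the no-arbitrage price.

(0,0): Delta=2.0874 Bond=-73.3076
(1,0): Delta=3.3830 Bond=-151.0137
(1,1): Delta=1.0000 Bond=0.0000
(2,0): Delta=6.2222 Bond=-311.0882
(2,1): Delta=1.0000 Bond=0.0000
(2,2): Delta=1.0000 Bond=0.0000
V0=56.1092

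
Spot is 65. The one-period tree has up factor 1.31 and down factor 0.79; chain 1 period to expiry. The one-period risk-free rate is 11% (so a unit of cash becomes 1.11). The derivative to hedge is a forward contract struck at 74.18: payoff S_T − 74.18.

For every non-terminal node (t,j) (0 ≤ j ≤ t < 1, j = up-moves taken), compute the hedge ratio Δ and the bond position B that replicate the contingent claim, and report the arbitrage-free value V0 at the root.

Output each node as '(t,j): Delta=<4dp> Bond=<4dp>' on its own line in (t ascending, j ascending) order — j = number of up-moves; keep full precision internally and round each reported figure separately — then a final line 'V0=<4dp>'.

Since d<R<u, set p* = (R−d)/(u−d) = 0.6154; price each node as the discounted p*-expectation of its children.
At expiry t=1: V(1,0)=-22.8300, V(1,1)=10.9700
Node (0,0) S=65.0000: V=(p*·10.9700+(1−p*)·-22.8300)/1.11=-1.8288; Δ=(10.9700−-22.8300)/(85.1500−51.3500)=1.0000; B=V−Δ·S=-66.8288
Root portfolio cost Δ·65+B reproduces V0=-1.8288.

(0,0): Delta=1.0000 Bond=-66.8288
V0=-1.8288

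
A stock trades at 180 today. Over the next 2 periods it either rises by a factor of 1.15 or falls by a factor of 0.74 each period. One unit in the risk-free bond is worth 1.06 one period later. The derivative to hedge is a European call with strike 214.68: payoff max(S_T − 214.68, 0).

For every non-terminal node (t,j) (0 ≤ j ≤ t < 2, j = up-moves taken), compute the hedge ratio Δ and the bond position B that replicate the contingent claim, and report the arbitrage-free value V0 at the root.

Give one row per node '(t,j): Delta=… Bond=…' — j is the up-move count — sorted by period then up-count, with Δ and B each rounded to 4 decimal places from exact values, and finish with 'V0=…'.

(0,0): Delta=0.2332 Bond=-29.2996
(1,0): Delta=0.0000 Bond=0.0000
(1,1): Delta=0.2754 Bond=-39.7925
V0=12.6701

The replicating-portfolio and risk-neutral prices coincide; use p* = (1.06−0.74)/(1.15−0.74) = 0.7805 for the latter.
Payoff layer (t=2): V(2,0)=0.0000, V(2,1)=0.0000, V(2,2)=23.3700
(1,0): S=133.2000. Δ = (V_up−V_dn)/(S_up−S_dn) = (0.0000−0.0000)/(153.1800−98.5680) = 0.0000. V = [p*·0.0000 + (1−p*)·0.0000]/1.06 = 0.0000. B = V − Δ·S = 0.0000.
(1,1): S=207.0000. Δ = (V_up−V_dn)/(S_up−S_dn) = (23.3700−0.0000)/(238.0500−153.1800) = 0.2754. V = [p*·23.3700 + (1−p*)·0.0000]/1.06 = 17.2075. B = V − Δ·S = -39.7925.
(0,0): S=180.0000. Δ = (V_up−V_dn)/(S_up−S_dn) = (17.2075−0.0000)/(207.0000−133.2000) = 0.2332. V = [p*·17.2075 + (1−p*)·0.0000]/1.06 = 12.6701. B = V − Δ·S = -29.2996.
Self-financing check: at every node Δ·S+B equals the discounted successor values.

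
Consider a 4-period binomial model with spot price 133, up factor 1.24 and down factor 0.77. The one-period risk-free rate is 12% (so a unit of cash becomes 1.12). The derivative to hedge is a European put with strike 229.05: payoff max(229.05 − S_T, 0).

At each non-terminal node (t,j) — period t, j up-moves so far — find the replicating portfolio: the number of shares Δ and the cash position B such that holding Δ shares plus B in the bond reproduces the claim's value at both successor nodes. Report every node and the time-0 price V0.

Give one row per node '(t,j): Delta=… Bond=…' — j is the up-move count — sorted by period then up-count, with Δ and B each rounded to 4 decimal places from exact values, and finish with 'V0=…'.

(0,0): Delta=-0.5985 Bond=108.8507
(1,0): Delta=-1.0000 Bond=163.0333
(1,1): Delta=-0.5130 Bond=107.8143
(2,0): Delta=-1.0000 Bond=182.5973
(2,1): Delta=-1.0000 Bond=182.5973
(2,2): Delta=-0.4093 Bond=99.5479
(3,0): Delta=-1.0000 Bond=204.5089
(3,1): Delta=-1.0000 Bond=204.5089
(3,2): Delta=-1.0000 Bond=204.5089
(3,3): Delta=-0.2835 Bond=79.6027
V0=29.2539

The replicating-portfolio and risk-neutral prices coincide; use p* = (1.12−0.77)/(1.24−0.77) = 0.7447 for the latter.
Terminal values V(4,·): V(4,0)=182.2965, V(4,1)=153.7586, V(4,2)=107.8015, V(4,3)=33.7926, V(4,4)=0.0000
  t=3,j=0: stock 60.7189 → up 75.2914 (V=153.7586), down 46.7535 (V=182.2965). Price 143.7900; hedge Δ=-1.0000, bond B=204.5089.
  t=3,j=1: stock 97.7811 → up 121.2485 (V=107.8015), down 75.2914 (V=153.7586). Price 106.7279; hedge Δ=-1.0000, bond B=204.5089.
  t=3,j=2: stock 157.4656 → up 195.2574 (V=33.7926), down 121.2485 (V=107.8015). Price 47.0433; hedge Δ=-1.0000, bond B=204.5089.
  t=3,j=3: stock 253.5810 → up 314.4404 (V=0.0000), down 195.2574 (V=33.7926). Price 7.7035; hedge Δ=-0.2835, bond B=79.6027.
  t=2,j=0: stock 78.8557 → up 97.7811 (V=106.7279), down 60.7189 (V=143.7900). Price 103.7416; hedge Δ=-1.0000, bond B=182.5973.
  t=2,j=1: stock 126.9884 → up 157.4656 (V=47.0433), down 97.7811 (V=106.7279). Price 55.6089; hedge Δ=-1.0000, bond B=182.5973.
  t=2,j=2: stock 204.5008 → up 253.5810 (V=7.7035), down 157.4656 (V=47.0433). Price 15.8462; hedge Δ=-0.4093, bond B=99.5479.
  t=1,j=0: stock 102.4100 → up 126.9884 (V=55.6089), down 78.8557 (V=103.7416). Price 60.6233; hedge Δ=-1.0000, bond B=163.0333.
  t=1,j=1: stock 164.9200 → up 204.5008 (V=15.8462), down 126.9884 (V=55.6089). Price 23.2128; hedge Δ=-0.5130, bond B=107.8143.
  t=0,j=0: stock 133.0000 → up 164.9200 (V=23.2128), down 102.4100 (V=60.6233). Price 29.2539; hedge Δ=-0.5985, bond B=108.8507.
Root portfolio cost Δ·133+B reproduces V0=29.2539.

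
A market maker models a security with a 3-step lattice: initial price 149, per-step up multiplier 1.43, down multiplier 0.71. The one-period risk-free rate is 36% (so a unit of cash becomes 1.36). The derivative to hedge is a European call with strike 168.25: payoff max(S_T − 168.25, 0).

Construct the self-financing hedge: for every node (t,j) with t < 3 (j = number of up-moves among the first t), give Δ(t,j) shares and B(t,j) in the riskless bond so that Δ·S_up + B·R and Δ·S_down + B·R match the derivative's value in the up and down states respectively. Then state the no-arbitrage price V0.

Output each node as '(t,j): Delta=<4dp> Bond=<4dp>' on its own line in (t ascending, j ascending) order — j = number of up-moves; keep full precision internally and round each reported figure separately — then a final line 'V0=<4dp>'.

Under the risk-neutral measure, an up-move has probability p* = (R−d)/(u−d) = 0.9028 and values discount at R = 1.36.
Terminal payoffs: V(3,0)=0.0000, V(3,1)=0.0000, V(3,2)=48.0800, V(3,3)=267.4568
(2,0): S=75.1109. Δ = (V_up−V_dn)/(S_up−S_dn) = (0.0000−0.0000)/(107.4086−53.3287) = 0.0000. V = [p*·0.0000 + (1−p*)·0.0000]/1.36 = 0.0000. B = V − Δ·S = 0.0000.
(2,1): S=151.2797. Δ = (V_up−V_dn)/(S_up−S_dn) = (48.0800−0.0000)/(216.3300−107.4086) = 0.4414. V = [p*·48.0800 + (1−p*)·0.0000]/1.36 = 31.9158. B = V − Δ·S = -34.8619.
(2,2): S=304.6901. Δ = (V_up−V_dn)/(S_up−S_dn) = (267.4568−48.0800)/(435.7068−216.3300) = 1.0000. V = [p*·267.4568 + (1−p*)·48.0800]/1.36 = 180.9769. B = V − Δ·S = -123.7132.
(1,0): S=105.7900. Δ = (V_up−V_dn)/(S_up−S_dn) = (31.9158−0.0000)/(151.2797−75.1109) = 0.4190. V = [p*·31.9158 + (1−p*)·0.0000]/1.36 = 21.1860. B = V − Δ·S = -23.1416.
(1,1): S=213.0700. Δ = (V_up−V_dn)/(S_up−S_dn) = (180.9769−31.9158)/(304.6901−151.2797) = 0.9716. V = [p*·180.9769 + (1−p*)·31.9158]/1.36 = 122.4153. B = V − Δ·S = -84.6139.
(0,0): S=149.0000. Δ = (V_up−V_dn)/(S_up−S_dn) = (122.4153−21.1860)/(213.0700−105.7900) = 0.9436. V = [p*·122.4153 + (1−p*)·21.1860]/1.36 = 82.7747. B = V − Δ·S = -57.8216.
Check: Δ(0,0)·S0 + B(0,0) = 82.7747 = V0.

(0,0): Delta=0.9436 Bond=-57.8216
(1,0): Delta=0.4190 Bond=-23.1416
(1,1): Delta=0.9716 Bond=-84.6139
(2,0): Delta=0.0000 Bond=0.0000
(2,1): Delta=0.4414 Bond=-34.8619
(2,2): Delta=1.0000 Bond=-123.7132
V0=82.7747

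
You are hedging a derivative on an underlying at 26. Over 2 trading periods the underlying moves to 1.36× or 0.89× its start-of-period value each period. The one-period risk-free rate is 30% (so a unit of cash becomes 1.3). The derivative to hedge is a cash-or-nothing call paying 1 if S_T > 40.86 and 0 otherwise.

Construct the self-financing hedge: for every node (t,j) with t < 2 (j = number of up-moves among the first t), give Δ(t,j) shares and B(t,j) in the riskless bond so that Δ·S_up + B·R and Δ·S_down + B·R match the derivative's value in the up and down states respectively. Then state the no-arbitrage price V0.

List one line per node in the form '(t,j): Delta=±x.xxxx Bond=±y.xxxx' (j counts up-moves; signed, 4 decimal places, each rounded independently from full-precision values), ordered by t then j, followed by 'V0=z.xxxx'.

Under the risk-neutral measure, an up-move has probability p* = (R−d)/(u−d) = 0.8723 and values discount at R = 1.3.
At expiry t=2: V(2,0)=0.0000, V(2,1)=0.0000, V(2,2)=1.0000
  t=1,j=0: stock 23.1400 → up 31.4704 (V=0.0000), down 20.5946 (V=0.0000). Price 0.0000; hedge Δ=0.0000, bond B=0.0000.
  t=1,j=1: stock 35.3600 → up 48.0896 (V=1.0000), down 31.4704 (V=0.0000). Price 0.6710; hedge Δ=0.0602, bond B=-1.4566.
  t=0,j=0: stock 26.0000 → up 35.3600 (V=0.6710), down 23.1400 (V=0.0000). Price 0.4503; hedge Δ=0.0549, bond B=-0.9774.
Each (Δ,B) replicates both successor values, so the strategy is self-financing and V0 is arbitrage-free.

(0,0): Delta=0.0549 Bond=-0.9774
(1,0): Delta=0.0000 Bond=0.0000
(1,1): Delta=0.0602 Bond=-1.4566
V0=0.4503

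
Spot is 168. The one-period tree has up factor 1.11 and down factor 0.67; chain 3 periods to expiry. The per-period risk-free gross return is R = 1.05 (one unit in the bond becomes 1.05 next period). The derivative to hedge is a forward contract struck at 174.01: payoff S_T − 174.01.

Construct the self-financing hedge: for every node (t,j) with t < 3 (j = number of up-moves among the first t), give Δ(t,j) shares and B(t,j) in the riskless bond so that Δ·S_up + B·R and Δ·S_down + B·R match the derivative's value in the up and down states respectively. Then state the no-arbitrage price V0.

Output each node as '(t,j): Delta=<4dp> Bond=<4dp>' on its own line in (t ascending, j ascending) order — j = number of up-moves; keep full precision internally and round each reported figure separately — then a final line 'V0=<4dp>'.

(0,0): Delta=1.0000 Bond=-150.3164
(1,0): Delta=1.0000 Bond=-157.8322
(1,1): Delta=1.0000 Bond=-157.8322
(2,0): Delta=1.0000 Bond=-165.7238
(2,1): Delta=1.0000 Bond=-165.7238
(2,2): Delta=1.0000 Bond=-165.7238
V0=17.6836

No-arbitrage ⇒ martingale measure with p* = (R−d)/(u−d) = 0.8636.
Terminal payoffs: V(3,0)=-123.4818, V(3,1)=-90.2991, V(3,2)=-35.3248, V(3,3)=55.7520
  t=2,j=0: stock 75.4152 → up 83.7109 (V=-90.2991), down 50.5282 (V=-123.4818). Price -90.3086; hedge Δ=1.0000, bond B=-165.7238.
  t=2,j=1: stock 124.9416 → up 138.6852 (V=-35.3248), down 83.7109 (V=-90.2991). Price -40.7822; hedge Δ=1.0000, bond B=-165.7238.
  t=2,j=2: stock 206.9928 → up 229.7620 (V=55.7520), down 138.6852 (V=-35.3248). Price 41.2690; hedge Δ=1.0000, bond B=-165.7238.
  t=1,j=0: stock 112.5600 → up 124.9416 (V=-40.7822), down 75.4152 (V=-90.3086). Price -45.2722; hedge Δ=1.0000, bond B=-157.8322.
  t=1,j=1: stock 186.4800 → up 206.9928 (V=41.2690), down 124.9416 (V=-40.7822). Price 28.6478; hedge Δ=1.0000, bond B=-157.8322.
  t=0,j=0: stock 168.0000 → up 186.4800 (V=28.6478), down 112.5600 (V=-45.2722). Price 17.6836; hedge Δ=1.0000, bond B=-150.3164.
Each (Δ,B) replicates both successor values, so the strategy is self-financing and V0 is arbitrage-free.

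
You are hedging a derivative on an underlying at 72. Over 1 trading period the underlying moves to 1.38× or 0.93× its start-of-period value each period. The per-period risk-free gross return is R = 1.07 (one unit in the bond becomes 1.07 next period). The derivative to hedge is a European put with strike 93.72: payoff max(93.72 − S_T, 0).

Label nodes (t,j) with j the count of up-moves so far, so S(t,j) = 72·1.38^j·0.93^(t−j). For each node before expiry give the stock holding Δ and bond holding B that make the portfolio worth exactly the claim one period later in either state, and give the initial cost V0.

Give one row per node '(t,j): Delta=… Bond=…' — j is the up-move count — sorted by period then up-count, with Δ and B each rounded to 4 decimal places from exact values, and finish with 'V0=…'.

No-arbitrage ⇒ martingale measure with p* = (R−d)/(u−d) = 0.3111.
At expiry t=1: V(1,0)=26.7600, V(1,1)=0.0000
  t=0,j=0: stock 72.0000 → up 99.3600 (V=0.0000), down 66.9600 (V=26.7600). Price 17.2287; hedge Δ=-0.8259, bond B=76.6953.
The time-0 hedge costs 17.2287, which is the no-arbitrage price.

(0,0): Delta=-0.8259 Bond=76.6953
V0=17.2287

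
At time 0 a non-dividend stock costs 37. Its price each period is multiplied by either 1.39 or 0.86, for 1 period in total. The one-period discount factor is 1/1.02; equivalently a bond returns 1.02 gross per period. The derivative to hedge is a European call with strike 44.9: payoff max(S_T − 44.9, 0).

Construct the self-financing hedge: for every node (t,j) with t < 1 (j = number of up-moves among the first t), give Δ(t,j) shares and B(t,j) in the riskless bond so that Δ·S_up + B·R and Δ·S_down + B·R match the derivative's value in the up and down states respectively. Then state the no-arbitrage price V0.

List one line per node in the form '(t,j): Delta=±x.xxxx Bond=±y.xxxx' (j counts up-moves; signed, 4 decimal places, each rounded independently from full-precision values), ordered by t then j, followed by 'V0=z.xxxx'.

(0,0): Delta=0.3330 Bond=-10.3881
V0=1.9327

Under the risk-neutral measure, an up-move has probability p* = (R−d)/(u−d) = 0.3019 and values discount at R = 1.02.
At expiry t=1: V(1,0)=0.0000, V(1,1)=6.5300
  t=0,j=0: stock 37.0000 → up 51.4300 (V=6.5300), down 31.8200 (V=0.0000). Price 1.9327; hedge Δ=0.3330, bond B=-10.3881.
Check: Δ(0,0)·S0 + B(0,0) = 1.9327 = V0.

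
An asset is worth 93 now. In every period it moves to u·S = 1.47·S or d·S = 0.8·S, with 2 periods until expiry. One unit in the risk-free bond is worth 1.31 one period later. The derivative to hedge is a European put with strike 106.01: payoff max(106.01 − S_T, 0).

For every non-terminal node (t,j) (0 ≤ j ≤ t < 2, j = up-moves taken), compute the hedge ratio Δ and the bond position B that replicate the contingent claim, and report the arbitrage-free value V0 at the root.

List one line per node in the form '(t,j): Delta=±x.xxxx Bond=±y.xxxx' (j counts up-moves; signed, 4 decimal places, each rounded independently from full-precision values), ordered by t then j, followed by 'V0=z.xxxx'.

(0,0): Delta=-0.1360 Bond=14.1940
(1,0): Delta=-0.9326 Bond=77.8629
(1,1): Delta=0.0000 Bond=0.0000
V0=1.5449

The replicating-portfolio and risk-neutral prices coincide; use p* = (1.31−0.8)/(1.47−0.8) = 0.7612 for the latter.
At expiry t=2: V(2,0)=46.4900, V(2,1)=0.0000, V(2,2)=0.0000
  t=1,j=0: stock 74.4000 → up 109.3680 (V=0.0000), down 59.5200 (V=46.4900). Price 8.4749; hedge Δ=-0.9326, bond B=77.8629.
  t=1,j=1: stock 136.7100 → up 200.9637 (V=0.0000), down 109.3680 (V=0.0000). Price 0.0000; hedge Δ=0.0000, bond B=0.0000.
  t=0,j=0: stock 93.0000 → up 136.7100 (V=0.0000), down 74.4000 (V=8.4749). Price 1.5449; hedge Δ=-0.1360, bond B=14.1940.
Check: Δ(0,0)·S0 + B(0,0) = 1.5449 = V0.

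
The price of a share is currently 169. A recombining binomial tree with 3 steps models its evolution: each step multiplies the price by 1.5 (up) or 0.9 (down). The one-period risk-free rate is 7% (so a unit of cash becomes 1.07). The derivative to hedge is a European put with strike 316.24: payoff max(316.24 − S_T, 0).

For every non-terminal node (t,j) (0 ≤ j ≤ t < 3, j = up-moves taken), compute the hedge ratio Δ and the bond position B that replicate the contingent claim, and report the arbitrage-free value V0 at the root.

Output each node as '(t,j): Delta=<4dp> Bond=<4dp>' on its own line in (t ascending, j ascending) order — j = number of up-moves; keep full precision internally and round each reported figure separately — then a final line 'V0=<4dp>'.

No-arbitrage ⇒ martingale measure with p* = (R−d)/(u−d) = 0.2833.
Terminal payoffs: V(3,0)=193.0390, V(3,1)=110.9050, V(3,2)=0.0000, V(3,3)=0.0000
  t=2,j=0: stock 136.8900 → up 205.3350 (V=110.9050), down 123.2010 (V=193.0390). Price 158.6614; hedge Δ=-1.0000, bond B=295.5514.
  t=2,j=1: stock 228.1500 → up 342.2250 (V=0.0000), down 205.3350 (V=110.9050). Price 74.2822; hedge Δ=-0.8102, bond B=259.1238.
  t=2,j=2: stock 380.2500 → up 570.3750 (V=0.0000), down 342.2250 (V=0.0000). Price 0.0000; hedge Δ=0.0000, bond B=0.0000.
  t=1,j=0: stock 152.1000 → up 228.1500 (V=74.2822), down 136.8900 (V=158.6614). Price 125.9383; hedge Δ=-0.9246, bond B=266.5703.
  t=1,j=1: stock 253.5000 → up 380.2500 (V=0.0000), down 228.1500 (V=74.2822). Price 49.7529; hedge Δ=-0.4884, bond B=173.5565.
  t=0,j=0: stock 169.0000 → up 253.5000 (V=49.7529), down 152.1000 (V=125.9383). Price 97.5256; hedge Δ=-0.7513, bond B=224.5013.
Self-financing check: at every node Δ·S+B equals the discounted successor values.

(0,0): Delta=-0.7513 Bond=224.5013
(1,0): Delta=-0.9246 Bond=266.5703
(1,1): Delta=-0.4884 Bond=173.5565
(2,0): Delta=-1.0000 Bond=295.5514
(2,1): Delta=-0.8102 Bond=259.1238
(2,2): Delta=0.0000 Bond=0.0000
V0=97.5256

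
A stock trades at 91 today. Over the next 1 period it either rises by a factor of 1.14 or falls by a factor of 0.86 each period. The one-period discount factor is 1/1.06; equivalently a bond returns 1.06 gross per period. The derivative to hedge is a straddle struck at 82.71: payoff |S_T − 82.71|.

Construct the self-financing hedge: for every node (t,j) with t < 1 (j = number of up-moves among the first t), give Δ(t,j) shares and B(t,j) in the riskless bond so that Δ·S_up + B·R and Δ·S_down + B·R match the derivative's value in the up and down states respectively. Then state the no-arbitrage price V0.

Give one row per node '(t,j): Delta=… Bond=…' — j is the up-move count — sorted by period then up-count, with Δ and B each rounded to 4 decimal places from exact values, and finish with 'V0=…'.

(0,0): Delta=0.6507 Bond=-43.8437
V0=15.3706

The replicating-portfolio and risk-neutral prices coincide; use p* = (1.06−0.86)/(1.14−0.86) = 0.7143 for the latter.
Terminal payoffs: V(1,0)=4.4500, V(1,1)=21.0300
(0,0): S=91.0000. Δ = (V_up−V_dn)/(S_up−S_dn) = (21.0300−4.4500)/(103.7400−78.2600) = 0.6507. V = [p*·21.0300 + (1−p*)·4.4500]/1.06 = 15.3706. B = V − Δ·S = -43.8437.
The time-0 hedge costs 15.3706, which is the no-arbitrage price.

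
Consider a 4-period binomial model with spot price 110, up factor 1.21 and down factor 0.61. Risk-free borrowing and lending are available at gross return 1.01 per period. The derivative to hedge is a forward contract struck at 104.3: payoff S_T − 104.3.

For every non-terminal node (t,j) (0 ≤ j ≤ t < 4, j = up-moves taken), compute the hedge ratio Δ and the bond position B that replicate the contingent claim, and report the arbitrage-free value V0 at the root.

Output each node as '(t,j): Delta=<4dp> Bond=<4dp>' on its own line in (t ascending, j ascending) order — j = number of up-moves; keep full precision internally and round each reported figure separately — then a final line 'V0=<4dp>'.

(0,0): Delta=1.0000 Bond=-100.2302
(1,0): Delta=1.0000 Bond=-101.2326
(1,1): Delta=1.0000 Bond=-101.2326
(2,0): Delta=1.0000 Bond=-102.2449
(2,1): Delta=1.0000 Bond=-102.2449
(2,2): Delta=1.0000 Bond=-102.2449
(3,0): Delta=1.0000 Bond=-103.2673
(3,1): Delta=1.0000 Bond=-103.2673
(3,2): Delta=1.0000 Bond=-103.2673
(3,3): Delta=1.0000 Bond=-103.2673
V0=9.7698

Risk-neutral probability p* = (R−d)/(u−d) = (1.01−0.61)/(1.21−0.61) = 0.6667.
At expiry t=4: V(4,0)=-89.0696, V(4,1)=-74.0888, V(4,2)=-44.3729, V(4,3)=14.5717, V(4,4)=131.4948
  t=3,j=0: stock 24.9679 → up 30.2112 (V=-74.0888), down 15.2304 (V=-89.0696). Price -78.2994; hedge Δ=1.0000, bond B=-103.2673.
  t=3,j=1: stock 49.5265 → up 59.9271 (V=-44.3729), down 30.2112 (V=-74.0888). Price -53.7408; hedge Δ=1.0000, bond B=-103.2673.
  t=3,j=2: stock 98.2411 → up 118.8717 (V=14.5717), down 59.9271 (V=-44.3729). Price -5.0262; hedge Δ=1.0000, bond B=-103.2673.
  t=3,j=3: stock 194.8717 → up 235.7948 (V=131.4948), down 118.8717 (V=14.5717). Price 91.6044; hedge Δ=1.0000, bond B=-103.2673.
  t=2,j=0: stock 40.9310 → up 49.5265 (V=-53.7408), down 24.9679 (V=-78.2994). Price -61.3139; hedge Δ=1.0000, bond B=-102.2449.
  t=2,j=1: stock 81.1910 → up 98.2411 (V=-5.0262), down 49.5265 (V=-53.7408). Price -21.0539; hedge Δ=1.0000, bond B=-102.2449.
  t=2,j=2: stock 161.0510 → up 194.8717 (V=91.6044), down 98.2411 (V=-5.0262). Price 58.8061; hedge Δ=1.0000, bond B=-102.2449.
  t=1,j=0: stock 67.1000 → up 81.1910 (V=-21.0539), down 40.9310 (V=-61.3139). Price -34.1326; hedge Δ=1.0000, bond B=-101.2326.
  t=1,j=1: stock 133.1000 → up 161.0510 (V=58.8061), down 81.1910 (V=-21.0539). Price 31.8674; hedge Δ=1.0000, bond B=-101.2326.
  t=0,j=0: stock 110.0000 → up 133.1000 (V=31.8674), down 67.1000 (V=-34.1326). Price 9.7698; hedge Δ=1.0000, bond B=-100.2302.
The time-0 hedge costs 9.7698, which is the no-arbitrage price.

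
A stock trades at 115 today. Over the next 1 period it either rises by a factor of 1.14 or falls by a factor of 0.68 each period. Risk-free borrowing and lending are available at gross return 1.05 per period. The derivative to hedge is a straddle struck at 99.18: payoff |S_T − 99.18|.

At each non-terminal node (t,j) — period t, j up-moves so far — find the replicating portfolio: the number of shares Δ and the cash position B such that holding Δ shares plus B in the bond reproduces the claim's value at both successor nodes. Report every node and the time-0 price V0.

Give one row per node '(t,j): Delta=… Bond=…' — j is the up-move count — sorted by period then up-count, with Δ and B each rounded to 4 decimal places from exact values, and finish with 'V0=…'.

Since d<R<u, set p* = (R−d)/(u−d) = 0.8043; price each node as the discounted p*-expectation of its children.
At expiry t=1: V(1,0)=20.9800, V(1,1)=31.9200
  t=0,j=0: stock 115.0000 → up 131.1000 (V=31.9200), down 78.2000 (V=20.9800). Price 28.3615; hedge Δ=0.2068, bond B=4.5789.
Self-financing check: at every node Δ·S+B equals the discounted successor values.

(0,0): Delta=0.2068 Bond=4.5789
V0=28.3615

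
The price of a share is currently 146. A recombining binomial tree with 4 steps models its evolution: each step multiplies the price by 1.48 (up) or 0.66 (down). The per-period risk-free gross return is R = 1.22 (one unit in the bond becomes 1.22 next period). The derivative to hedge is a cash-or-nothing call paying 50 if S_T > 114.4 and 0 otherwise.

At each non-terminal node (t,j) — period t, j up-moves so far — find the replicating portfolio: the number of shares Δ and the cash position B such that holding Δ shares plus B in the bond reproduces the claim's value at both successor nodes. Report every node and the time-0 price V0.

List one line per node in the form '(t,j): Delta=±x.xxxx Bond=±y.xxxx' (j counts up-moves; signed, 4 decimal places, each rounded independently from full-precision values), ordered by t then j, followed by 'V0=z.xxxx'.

The replicating-portfolio and risk-neutral prices coincide; use p* = (1.22−0.66)/(1.48−0.66) = 0.6829 for the latter.
At expiry t=4: V(4,0)=0.0000, V(4,1)=0.0000, V(4,2)=50.0000, V(4,3)=50.0000, V(4,4)=50.0000
Node (3,0) S=41.9744: V=(p*·0.0000+(1−p*)·0.0000)/1.22=0.0000; Δ=(0.0000−0.0000)/(62.1221−27.7031)=0.0000; B=V−Δ·S=0.0000
Node (3,1) S=94.1244: V=(p*·50.0000+(1−p*)·0.0000)/1.22=27.9888; Δ=(50.0000−0.0000)/(139.3042−62.1221)=0.6478; B=V−Δ·S=-32.9868
Node (3,2) S=211.0669: V=(p*·50.0000+(1−p*)·50.0000)/1.22=40.9836; Δ=(50.0000−50.0000)/(312.3791−139.3042)=0.0000; B=V−Δ·S=40.9836
Node (3,3) S=473.3016: V=(p*·50.0000+(1−p*)·50.0000)/1.22=40.9836; Δ=(50.0000−50.0000)/(700.4864−312.3791)=0.0000; B=V−Δ·S=40.9836
Node (2,0) S=63.5976: V=(p*·27.9888+(1−p*)·0.0000)/1.22=15.6675; Δ=(27.9888−0.0000)/(94.1244−41.9744)=0.5367; B=V−Δ·S=-18.4652
Node (2,1) S=142.6128: V=(p*·40.9836+(1−p*)·27.9888)/1.22=30.2158; Δ=(40.9836−27.9888)/(211.0669−94.1244)=0.1111; B=V−Δ·S=14.3685
Node (2,2) S=319.7984: V=(p*·40.9836+(1−p*)·40.9836)/1.22=33.5931; Δ=(40.9836−40.9836)/(473.3016−211.0669)=0.0000; B=V−Δ·S=33.5931
Node (1,0) S=96.3600: V=(p*·30.2158+(1−p*)·15.6675)/1.22=20.9860; Δ=(30.2158−15.6675)/(142.6128−63.5976)=0.1841; B=V−Δ·S=3.2441
Node (1,1) S=216.0800: V=(p*·33.5931+(1−p*)·30.2158)/1.22=26.6576; Δ=(33.5931−30.2158)/(319.7984−142.6128)=0.0191; B=V−Δ·S=22.5389
Node (0,0) S=146.0000: V=(p*·26.6576+(1−p*)·20.9860)/1.22=20.3765; Δ=(26.6576−20.9860)/(216.0800−96.3600)=0.0474; B=V−Δ·S=13.4599
Each (Δ,B) replicates both successor values, so the strategy is self-financing and V0 is arbitrage-free.

(0,0): Delta=0.0474 Bond=13.4599
(1,0): Delta=0.1841 Bond=3.2441
(1,1): Delta=0.0191 Bond=22.5389
(2,0): Delta=0.5367 Bond=-18.4652
(2,1): Delta=0.1111 Bond=14.3685
(2,2): Delta=0.0000 Bond=33.5931
(3,0): Delta=0.0000 Bond=0.0000
(3,1): Delta=0.6478 Bond=-32.9868
(3,2): Delta=0.0000 Bond=40.9836
(3,3): Delta=0.0000 Bond=40.9836
V0=20.3765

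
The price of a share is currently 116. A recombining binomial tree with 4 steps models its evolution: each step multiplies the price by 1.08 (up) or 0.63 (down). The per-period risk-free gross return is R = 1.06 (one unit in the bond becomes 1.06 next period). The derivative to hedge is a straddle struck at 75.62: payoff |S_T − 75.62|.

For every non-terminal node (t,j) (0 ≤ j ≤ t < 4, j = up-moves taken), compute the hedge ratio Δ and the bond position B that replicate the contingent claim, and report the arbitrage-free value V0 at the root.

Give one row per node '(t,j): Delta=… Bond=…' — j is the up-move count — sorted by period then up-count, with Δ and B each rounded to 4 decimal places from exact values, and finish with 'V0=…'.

Risk-neutral probability p* = (R−d)/(u−d) = (1.06−0.63)/(1.08−0.63) = 0.9556.
Terminal payoffs: V(4,0)=57.3466, V(4,1)=44.2941, V(4,2)=21.9185, V(4,3)=16.4398, V(4,4)=82.1967
(3,0): S=29.0055. Δ = (V_up−V_dn)/(S_up−S_dn) = (44.2941−57.3466)/(31.3259−18.2734) = -1.0000. V = [p*·44.2941 + (1−p*)·57.3466]/1.06 = 42.3342. B = V − Δ·S = 71.3396.
(3,1): S=49.7236. Δ = (V_up−V_dn)/(S_up−S_dn) = (21.9185−44.2941)/(53.7015−31.3259) = -1.0000. V = [p*·21.9185 + (1−p*)·44.2941]/1.06 = 21.6160. B = V − Δ·S = 71.3396.
(3,2): S=85.2405. Δ = (V_up−V_dn)/(S_up−S_dn) = (16.4398−21.9185)/(92.0598−53.7015) = -0.1428. V = [p*·16.4398 + (1−p*)·21.9185]/1.06 = 15.7389. B = V − Δ·S = 27.9139.
(3,3): S=146.1266. Δ = (V_up−V_dn)/(S_up−S_dn) = (82.1967−16.4398)/(157.8167−92.0598) = 1.0000. V = [p*·82.1967 + (1−p*)·16.4398]/1.06 = 74.7870. B = V − Δ·S = -71.3396.
(2,0): S=46.0404. Δ = (V_up−V_dn)/(S_up−S_dn) = (21.6160−42.3342)/(49.7236−29.0055) = -1.0000. V = [p*·21.6160 + (1−p*)·42.3342]/1.06 = 21.2611. B = V − Δ·S = 67.3015.
(2,1): S=78.9264. Δ = (V_up−V_dn)/(S_up−S_dn) = (15.7389−21.6160)/(85.2405−49.7236) = -0.1655. V = [p*·15.7389 + (1−p*)·21.6160]/1.06 = 15.0945. B = V − Δ·S = 28.1546.
(2,2): S=135.3024. Δ = (V_up−V_dn)/(S_up−S_dn) = (74.7870−15.7389)/(146.1266−85.2405) = 0.9698. V = [p*·74.7870 + (1−p*)·15.7389]/1.06 = 68.0779. B = V − Δ·S = -63.1400.
(1,0): S=73.0800. Δ = (V_up−V_dn)/(S_up−S_dn) = (15.0945−21.2611)/(78.9264−46.0404) = -0.1875. V = [p*·15.0945 + (1−p*)·21.2611]/1.06 = 14.4986. B = V − Δ·S = 28.2023.
(1,1): S=125.2800. Δ = (V_up−V_dn)/(S_up−S_dn) = (68.0779−15.0945)/(135.3024−78.9264) = 0.9398. V = [p*·68.0779 + (1−p*)·15.0945]/1.06 = 62.0029. B = V − Δ·S = -55.7381.
(0,0): S=116.0000. Δ = (V_up−V_dn)/(S_up−S_dn) = (62.0029−14.4986)/(125.2800−73.0800) = 0.9100. V = [p*·62.0029 + (1−p*)·14.4986]/1.06 = 56.5015. B = V − Δ·S = -49.0636.
Check: Δ(0,0)·S0 + B(0,0) = 56.5015 = V0.

(0,0): Delta=0.9100 Bond=-49.0636
(1,0): Delta=-0.1875 Bond=28.2023
(1,1): Delta=0.9398 Bond=-55.7381
(2,0): Delta=-1.0000 Bond=67.3015
(2,1): Delta=-0.1655 Bond=28.1546
(2,2): Delta=0.9698 Bond=-63.1400
(3,0): Delta=-1.0000 Bond=71.3396
(3,1): Delta=-1.0000 Bond=71.3396
(3,2): Delta=-0.1428 Bond=27.9139
(3,3): Delta=1.0000 Bond=-71.3396
V0=56.5015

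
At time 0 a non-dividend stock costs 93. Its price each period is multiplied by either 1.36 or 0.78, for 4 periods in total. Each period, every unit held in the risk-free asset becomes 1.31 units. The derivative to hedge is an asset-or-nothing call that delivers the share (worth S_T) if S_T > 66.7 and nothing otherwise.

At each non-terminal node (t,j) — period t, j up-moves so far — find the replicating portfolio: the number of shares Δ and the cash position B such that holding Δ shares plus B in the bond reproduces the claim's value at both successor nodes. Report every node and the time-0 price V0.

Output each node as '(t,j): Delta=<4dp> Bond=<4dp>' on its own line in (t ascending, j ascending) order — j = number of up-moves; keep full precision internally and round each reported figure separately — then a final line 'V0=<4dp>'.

Risk-neutral probability p* = (R−d)/(u−d) = (1.31−0.78)/(1.36−0.78) = 0.9138.
Payoff layer (t=4): V(4,0)=0.0000, V(4,1)=0.0000, V(4,2)=104.6526, V(4,3)=182.4712, V(4,4)=318.1549
  t=3,j=0: stock 44.1333 → up 60.0213 (V=0.0000), down 34.4240 (V=0.0000). Price 0.0000; hedge Δ=0.0000, bond B=0.0000.
  t=3,j=1: stock 76.9504 → up 104.6526 (V=104.6526), down 60.0213 (V=0.0000). Price 73.0006; hedge Δ=2.3448, bond B=-107.4349.
  t=3,j=2: stock 134.1700 → up 182.4712 (V=182.4712), down 104.6526 (V=104.6526). Price 134.1700; hedge Δ=1.0000, bond B=0.0000.
  t=3,j=3: stock 233.9374 → up 318.1549 (V=318.1549), down 182.4712 (V=182.4712). Price 233.9374; hedge Δ=1.0000, bond B=0.0000.
  t=2,j=0: stock 56.5812 → up 76.9504 (V=73.0006), down 44.1333 (V=0.0000). Price 50.9217; hedge Δ=2.2245, bond B=-74.9414.
  t=2,j=1: stock 98.6544 → up 134.1700 (V=134.1700), down 76.9504 (V=73.0006). Price 98.3945; hedge Δ=1.0690, bond B=-7.0699.
  t=2,j=2: stock 172.0128 → up 233.9374 (V=233.9374), down 134.1700 (V=134.1700). Price 172.0128; hedge Δ=1.0000, bond B=0.0000.
  t=1,j=0: stock 72.5400 → up 98.6544 (V=98.3945), down 56.5812 (V=50.9217). Price 71.9863; hedge Δ=1.1283, bond B=-9.8633.
  t=1,j=1: stock 126.4800 → up 172.0128 (V=172.0128), down 98.6544 (V=98.3945). Price 126.4629; hedge Δ=1.0035, bond B=-0.4653.
  t=0,j=0: stock 93.0000 → up 126.4800 (V=126.4629), down 72.5400 (V=71.9863). Price 92.9516; hedge Δ=1.0099, bond B=-0.9736.
The time-0 hedge costs 92.9516, which is the no-arbitrage price.

(0,0): Delta=1.0099 Bond=-0.9736
(1,0): Delta=1.1283 Bond=-9.8633
(1,1): Delta=1.0035 Bond=-0.4653
(2,0): Delta=2.2245 Bond=-74.9414
(2,1): Delta=1.0690 Bond=-7.0699
(2,2): Delta=1.0000 Bond=0.0000
(3,0): Delta=0.0000 Bond=0.0000
(3,1): Delta=2.3448 Bond=-107.4349
(3,2): Delta=1.0000 Bond=0.0000
(3,3): Delta=1.0000 Bond=0.0000
V0=92.9516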